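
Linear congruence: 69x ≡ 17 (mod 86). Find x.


GCD(69, 86) = 1, unique solution
a^(-1) mod 86 = 5
x = 5 * 17 mod 86 = 85

x ≡ 85 (mod 86)


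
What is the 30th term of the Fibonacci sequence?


Sequence: 1, 1, 2, 3, 5, 8, 13, 21, 34, 55, 89, 144, 233, 377, 610, 987, 1597, 2584, 4181, 6765, 10946, 17711, 28657, 46368, 75025, 121393, 196418, 317811, 514229, 832040
F(30) = 832040


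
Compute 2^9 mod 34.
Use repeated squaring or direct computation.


2^1 mod 34 = 2
2^2 mod 34 = 4
2^3 mod 34 = 8
2^4 mod 34 = 16
2^5 mod 34 = 32
2^6 mod 34 = 30
2^7 mod 34 = 26
2^8 mod 34 = 18
2^9 mod 34 = 2


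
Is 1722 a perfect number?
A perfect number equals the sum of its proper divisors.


Proper divisors of 1722: 1, 2, 3, 6, 7, 14, 21, 41, 42, 82, 123, 246, 287, 574, 861
Sum = 1 + 2 + 3 + 6 + 7 + 14 + 21 + 41 + 42 + 82 + 123 + 246 + 287 + 574 + 861 = 2310

No, 1722 is not perfect (2310 ≠ 1722)


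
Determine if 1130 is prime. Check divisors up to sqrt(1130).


1130 / 2 = 565 (exact division)
1130 is NOT prime.

No, 1130 is not prime


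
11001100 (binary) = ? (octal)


11001100 (base 2) = 204 (decimal)
204 (decimal) = 314 (base 8)


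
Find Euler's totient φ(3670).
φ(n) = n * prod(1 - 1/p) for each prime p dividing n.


3670 = 2 × 5 × 367
Prime factors: 2, 5, 367
φ(3670) = 3670 × (1-1/2) × (1-1/5) × (1-1/367)
= 3670 × 1/2 × 4/5 × 366/367 = 1464

φ(3670) = 1464


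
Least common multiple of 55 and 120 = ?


GCD(55, 120) = 5
LCM = 55*120/5 = 6600/5 = 1320

LCM = 1320


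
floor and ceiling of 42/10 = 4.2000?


42/10 = 4.2000
floor = 4
ceil = 5

floor = 4, ceil = 5


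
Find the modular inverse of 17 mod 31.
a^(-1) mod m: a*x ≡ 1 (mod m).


Use the extended Euclidean algorithm on (31, 17); each row r = 31*s + 17*t:
r=31, s=1, t=0
r=17, s=0, t=1
q=1: r=14, s=1, t=-1   [31*(1) + 17*(-1) = 14]
q=1: r=3, s=-1, t=2   [31*(-1) + 17*(2) = 3]
q=4: r=2, s=5, t=-9   [31*(5) + 17*(-9) = 2]
q=1: r=1, s=-6, t=11   [31*(-6) + 17*(11) = 1]
q=2: r=0, s=17, t=-31   [31*(17) + 17*(-31) = 0]
GCD = 1 with t = 11, so 17*(11) ≡ 1 (mod 31)
Inverse = 11 mod 31 = 11
Check: 17 * 11 = 187 ≡ 1 (mod 31)

17^(-1) ≡ 11 (mod 31)


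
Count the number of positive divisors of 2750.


2750 = 2^1 × 5^3 × 11^1
d(2750) = (1+1) × (3+1) × (1+1) = 16

16 divisors


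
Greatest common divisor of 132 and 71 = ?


132 = 1 * 71 + 61
71 = 1 * 61 + 10
61 = 6 * 10 + 1
10 = 10 * 1 + 0
GCD = 1


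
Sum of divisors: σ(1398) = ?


Divisors of 1398: 1, 2, 3, 6, 233, 466, 699, 1398
Sum = 1 + 2 + 3 + 6 + 233 + 466 + 699 + 1398 = 2808

σ(1398) = 2808


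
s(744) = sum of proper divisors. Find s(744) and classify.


Proper divisors: 1, 2, 3, 4, 6, 8, 12, 24, 31, 62, 93, 124, 186, 248, 372
Sum = 1 + 2 + 3 + 4 + 6 + 8 + 12 + 24 + 31 + 62 + 93 + 124 + 186 + 248 + 372 = 1176
1176 > 744 → abundant

s(744) = 1176 (abundant)


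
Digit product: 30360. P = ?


3 × 0 × 3 × 6 × 0 = 0


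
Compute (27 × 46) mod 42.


27 × 46 = 1242
1242 mod 42 = 24


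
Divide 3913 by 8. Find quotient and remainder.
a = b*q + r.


3913 = 8 * 489 + 1
Check: 3912 + 1 = 3913

q = 489, r = 1


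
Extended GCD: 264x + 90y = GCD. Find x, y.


Tabular extended Euclidean (each row: r = 264*s + 90*t):
r=264, s=1, t=0
r=90, s=0, t=1
q=2: r=84, s=1, t=-2   [264*(1) + 90*(-2) = 84]
q=1: r=6, s=-1, t=3   [264*(-1) + 90*(3) = 6]
q=14: r=0, s=15, t=-44   [264*(15) + 90*(-44) = 0]
GCD = 6; from the row with r=6: x=-1, y=3
Check: 264*(-1) + 90*(3) = -264 + 270 = 6

GCD = 6, x = -1, y = 3


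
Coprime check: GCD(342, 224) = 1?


Euclidean algorithm:
342 = 1 * 224 + 118
224 = 1 * 118 + 106
118 = 1 * 106 + 12
106 = 8 * 12 + 10
12 = 1 * 10 + 2
10 = 5 * 2 + 0
GCD(342, 224) = 2

No, not coprime (GCD = 2)


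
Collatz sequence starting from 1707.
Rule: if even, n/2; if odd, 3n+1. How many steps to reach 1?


1707 → 5122 → 2561 → 7684 → 3842 → 1921 → 5764 → 2882 → 1441 → 4324 → 2162 → 1081 → 3244 → 1622 → 811 → 2434 → 1217 → 3652 → 1826 → 913 → 2740 → 1370 → 685 → 2056 → 1028 → 514 → 257 → 772 → 386 → 193 → 580 → 290 → 145 → 436 → 218 → 109 → 328 → 164 → 82 → 41 → 124 → 62 → 31 → 94 → 47 → 142 → 71 → 214 → 107 → 322 → 161 → 484 → 242 → 121 → 364 → 182 → 91 → 274 → 137 → 412 → 206 → 103 → 310 → 155 → 466 → 233 → 700 → 350 → 175 → 526 → 263 → 790 → 395 → 1186 → 593 → 1780 → 890 → 445 → 1336 → 668 → 334 → 167 → 502 → 251 → 754 → 377 → 1132 → 566 → 283 → 850 → 425 → 1276 → 638 → 319 → 958 → 479 → 1438 → 719 → 2158 → 1079 → 3238 → 1619 → 4858 → 2429 → 7288 → 3644 → 1822 → 911 → 2734 → 1367 → 4102 → 2051 → 6154 → 3077 → 9232 → 4616 → 2308 → 1154 → 577 → 1732 → 866 → 433 → 1300 → 650 → 325 → 976 → 488 → 244 → 122 → 61 → 184 → 92 → 46 → 23 → 70 → 35 → 106 → 53 → 160 → 80 → 40 → 20 → 10 → 5 → 16 → 8 → 4 → 2 → 1
Total steps = 148

148 steps


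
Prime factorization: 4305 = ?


4305 / 3 = 1435
1435 / 5 = 287
287 / 7 = 41
41 / 41 = 1
4305 = 3 × 5 × 7 × 41


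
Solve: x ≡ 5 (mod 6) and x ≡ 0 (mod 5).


M = 6*5 = 30
M1 = M/6 = 5, M2 = M/5 = 6
M1^(-1) mod 6 = 5, M2^(-1) mod 5 = 1
x = 5*5*5 + 0*6*1 = 125
125 mod 30 = 5
Check: 5 mod 6 = 5 ✓, 5 mod 5 = 0 ✓

x ≡ 5 (mod 30)


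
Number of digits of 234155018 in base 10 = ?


234155018 has 9 digits in base 10
floor(log10(234155018)) + 1 = floor(8.3695) + 1 = 9

9 digits (base 10)


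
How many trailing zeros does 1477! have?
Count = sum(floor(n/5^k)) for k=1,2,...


floor(1477/5) = 295
floor(1477/25) = 59
floor(1477/125) = 11
floor(1477/625) = 2
Total = 367

367 trailing zeros


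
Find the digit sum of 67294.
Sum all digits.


6 + 7 + 2 + 9 + 4 = 28


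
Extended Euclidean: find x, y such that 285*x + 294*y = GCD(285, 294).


Tabular extended Euclidean (each row: r = 285*s + 294*t):
r=285, s=1, t=0
r=294, s=0, t=1
q=0: r=285, s=1, t=0   [285*(1) + 294*(0) = 285]
q=1: r=9, s=-1, t=1   [285*(-1) + 294*(1) = 9]
q=31: r=6, s=32, t=-31   [285*(32) + 294*(-31) = 6]
q=1: r=3, s=-33, t=32   [285*(-33) + 294*(32) = 3]
q=2: r=0, s=98, t=-95   [285*(98) + 294*(-95) = 0]
GCD = 3; from the row with r=3: x=-33, y=32
Check: 285*(-33) + 294*(32) = -9405 + 9408 = 3

GCD = 3, x = -33, y = 32


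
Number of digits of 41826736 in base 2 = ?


41826736 in base 2 = 10011111100011100110110000
Number of digits = 26

26 digits (base 2)


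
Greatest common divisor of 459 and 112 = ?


459 = 4 * 112 + 11
112 = 10 * 11 + 2
11 = 5 * 2 + 1
2 = 2 * 1 + 0
GCD = 1


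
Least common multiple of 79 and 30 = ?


GCD(79, 30) = 1
LCM = 79*30/1 = 2370/1 = 2370

LCM = 2370


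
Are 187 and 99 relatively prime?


Euclidean algorithm:
187 = 1 * 99 + 88
99 = 1 * 88 + 11
88 = 8 * 11 + 0
GCD(187, 99) = 11

No, not coprime (GCD = 11)


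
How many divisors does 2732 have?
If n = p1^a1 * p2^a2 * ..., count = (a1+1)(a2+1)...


2732 = 2^2 × 683^1
d(2732) = (2+1) × (1+1) = 6

6 divisors


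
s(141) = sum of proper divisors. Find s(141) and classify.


Proper divisors: 1, 3, 47
Sum = 1 + 3 + 47 = 51
51 < 141 → deficient

s(141) = 51 (deficient)


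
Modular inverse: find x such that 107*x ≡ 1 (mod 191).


Use the extended Euclidean algorithm on (191, 107); each row r = 191*s + 107*t:
r=191, s=1, t=0
r=107, s=0, t=1
q=1: r=84, s=1, t=-1   [191*(1) + 107*(-1) = 84]
q=1: r=23, s=-1, t=2   [191*(-1) + 107*(2) = 23]
q=3: r=15, s=4, t=-7   [191*(4) + 107*(-7) = 15]
q=1: r=8, s=-5, t=9   [191*(-5) + 107*(9) = 8]
q=1: r=7, s=9, t=-16   [191*(9) + 107*(-16) = 7]
q=1: r=1, s=-14, t=25   [191*(-14) + 107*(25) = 1]
q=7: r=0, s=107, t=-191   [191*(107) + 107*(-191) = 0]
GCD = 1 with t = 25, so 107*(25) ≡ 1 (mod 191)
Inverse = 25 mod 191 = 25
Check: 107 * 25 = 2675 ≡ 1 (mod 191)

107^(-1) ≡ 25 (mod 191)


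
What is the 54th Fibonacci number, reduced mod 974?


F(k) mod 974 for k=1..54:
1, 1, 2, 3, 5, 8, 13, 21, 34, 55, 89, 144, 233, 377, 610, 13, 623, 636, 285, 921, 232, 179, 411, 590, 27, 617, 644, 287, 931, 244, 201, 445, 646, 117, 763, 880, 669, 575, 270, 845, 141, 12, 153, 165, 318, 483, 801, 310, 137, 447, 584, 57, 641, 698
F(54) mod 974 = 698


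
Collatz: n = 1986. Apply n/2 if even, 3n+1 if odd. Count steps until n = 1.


1986 → 993 → 2980 → 1490 → 745 → 2236 → 1118 → 559 → 1678 → 839 → 2518 → 1259 → 3778 → 1889 → 5668 → 2834 → 1417 → 4252 → 2126 → 1063 → 3190 → 1595 → 4786 → 2393 → 7180 → 3590 → 1795 → 5386 → 2693 → 8080 → 4040 → 2020 → 1010 → 505 → 1516 → 758 → 379 → 1138 → 569 → 1708 → 854 → 427 → 1282 → 641 → 1924 → 962 → 481 → 1444 → 722 → 361 → 1084 → 542 → 271 → 814 → 407 → 1222 → 611 → 1834 → 917 → 2752 → 1376 → 688 → 344 → 172 → 86 → 43 → 130 → 65 → 196 → 98 → 49 → 148 → 74 → 37 → 112 → 56 → 28 → 14 → 7 → 22 → 11 → 34 → 17 → 52 → 26 → 13 → 40 → 20 → 10 → 5 → 16 → 8 → 4 → 2 → 1
Total steps = 94

94 steps


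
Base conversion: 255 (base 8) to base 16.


255 (base 8) = 173 (decimal)
173 (decimal) = AD (base 16)


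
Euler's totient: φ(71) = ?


71 = 71
Prime factors: 71
φ(71) = 71 × (1-1/71)
= 71 × 70/71 = 70

φ(71) = 70


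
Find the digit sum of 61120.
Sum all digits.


6 + 1 + 1 + 2 + 0 = 10


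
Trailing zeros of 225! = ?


floor(225/5) = 45
floor(225/25) = 9
floor(225/125) = 1
Total = 55

55 trailing zeros


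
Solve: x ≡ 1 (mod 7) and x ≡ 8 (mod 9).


M = 7*9 = 63
M1 = M/7 = 9, M2 = M/9 = 7
M1^(-1) mod 7 = 4, M2^(-1) mod 9 = 4
x = 1*9*4 + 8*7*4 = 260
260 mod 63 = 8
Check: 8 mod 7 = 1 ✓, 8 mod 9 = 8 ✓

x ≡ 8 (mod 63)


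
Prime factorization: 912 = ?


912 / 2 = 456
456 / 2 = 228
228 / 2 = 114
114 / 2 = 57
57 / 3 = 19
19 / 19 = 1
912 = 2^4 × 3 × 19


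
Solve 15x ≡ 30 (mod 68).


GCD(15, 68) = 1, unique solution
a^(-1) mod 68 = 59
x = 59 * 30 mod 68 = 2

x ≡ 2 (mod 68)


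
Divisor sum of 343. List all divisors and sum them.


Divisors of 343: 1, 7, 49, 343
Sum = 1 + 7 + 49 + 343 = 400

σ(343) = 400


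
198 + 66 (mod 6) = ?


198 + 66 = 264
264 mod 6 = 0


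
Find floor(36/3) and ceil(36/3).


36/3 = 12.0000
floor = 12
ceil = 12

floor = 12, ceil = 12


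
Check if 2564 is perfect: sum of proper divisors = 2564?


Proper divisors of 2564: 1, 2, 4, 641, 1282
Sum = 1 + 2 + 4 + 641 + 1282 = 1930

No, 2564 is not perfect (1930 ≠ 2564)


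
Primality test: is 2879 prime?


Check divisors up to sqrt(2879) = 53.6563
No divisors found.
2879 is prime.

Yes, 2879 is prime


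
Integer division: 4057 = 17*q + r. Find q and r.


4057 = 17 * 238 + 11
Check: 4046 + 11 = 4057

q = 238, r = 11


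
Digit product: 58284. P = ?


5 × 8 × 2 × 8 × 4 = 2560


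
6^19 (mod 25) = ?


6^1 mod 25 = 6
6^2 mod 25 = 11
6^3 mod 25 = 16
6^4 mod 25 = 21
6^5 mod 25 = 1
6^6 mod 25 = 6
6^7 mod 25 = 11
6^8 mod 25 = 16
6^9 mod 25 = 21
6^10 mod 25 = 1
6^11 mod 25 = 6
6^12 mod 25 = 11
6^13 mod 25 = 16
6^14 mod 25 = 21
6^15 mod 25 = 1
6^16 mod 25 = 6
6^17 mod 25 = 11
6^18 mod 25 = 16
6^19 mod 25 = 21


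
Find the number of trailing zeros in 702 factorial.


floor(702/5) = 140
floor(702/25) = 28
floor(702/125) = 5
floor(702/625) = 1
Total = 174

174 trailing zeros


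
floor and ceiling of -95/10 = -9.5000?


-95/10 = -9.5000
floor = -10
ceil = -9

floor = -10, ceil = -9


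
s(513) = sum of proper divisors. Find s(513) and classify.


Proper divisors: 1, 3, 9, 19, 27, 57, 171
Sum = 1 + 3 + 9 + 19 + 27 + 57 + 171 = 287
287 < 513 → deficient

s(513) = 287 (deficient)


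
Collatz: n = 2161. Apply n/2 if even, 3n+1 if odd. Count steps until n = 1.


2161 → 6484 → 3242 → 1621 → 4864 → 2432 → 1216 → 608 → 304 → 152 → 76 → 38 → 19 → 58 → 29 → 88 → 44 → 22 → 11 → 34 → 17 → 52 → 26 → 13 → 40 → 20 → 10 → 5 → 16 → 8 → 4 → 2 → 1
Total steps = 32

32 steps


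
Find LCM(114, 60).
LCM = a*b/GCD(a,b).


GCD(114, 60) = 6
LCM = 114*60/6 = 6840/6 = 1140

LCM = 1140


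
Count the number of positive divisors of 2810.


2810 = 2^1 × 5^1 × 281^1
d(2810) = (1+1) × (1+1) × (1+1) = 8

8 divisors


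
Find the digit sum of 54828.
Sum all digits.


5 + 4 + 8 + 2 + 8 = 27


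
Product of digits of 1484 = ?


1 × 4 × 8 × 4 = 128


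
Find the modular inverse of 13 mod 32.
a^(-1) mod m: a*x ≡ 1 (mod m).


Use the extended Euclidean algorithm on (32, 13); each row r = 32*s + 13*t:
r=32, s=1, t=0
r=13, s=0, t=1
q=2: r=6, s=1, t=-2   [32*(1) + 13*(-2) = 6]
q=2: r=1, s=-2, t=5   [32*(-2) + 13*(5) = 1]
q=6: r=0, s=13, t=-32   [32*(13) + 13*(-32) = 0]
GCD = 1 with t = 5, so 13*(5) ≡ 1 (mod 32)
Inverse = 5 mod 32 = 5
Check: 13 * 5 = 65 ≡ 1 (mod 32)

13^(-1) ≡ 5 (mod 32)


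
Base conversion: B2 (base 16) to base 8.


B2 (base 16) = 178 (decimal)
178 (decimal) = 262 (base 8)


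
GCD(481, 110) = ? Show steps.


481 = 4 * 110 + 41
110 = 2 * 41 + 28
41 = 1 * 28 + 13
28 = 2 * 13 + 2
13 = 6 * 2 + 1
2 = 2 * 1 + 0
GCD = 1


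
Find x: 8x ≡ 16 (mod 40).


GCD(8, 40) = 8 divides 16
Divide: 1x ≡ 2 (mod 5)
x ≡ 2 (mod 5)


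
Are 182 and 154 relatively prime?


Euclidean algorithm:
182 = 1 * 154 + 28
154 = 5 * 28 + 14
28 = 2 * 14 + 0
GCD(182, 154) = 14

No, not coprime (GCD = 14)


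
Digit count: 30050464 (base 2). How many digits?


30050464 in base 2 = 1110010101000100010100000
Number of digits = 25

25 digits (base 2)


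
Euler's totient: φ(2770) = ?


2770 = 2 × 5 × 277
Prime factors: 2, 5, 277
φ(2770) = 2770 × (1-1/2) × (1-1/5) × (1-1/277)
= 2770 × 1/2 × 4/5 × 276/277 = 1104

φ(2770) = 1104


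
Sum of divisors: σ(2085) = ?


Divisors of 2085: 1, 3, 5, 15, 139, 417, 695, 2085
Sum = 1 + 3 + 5 + 15 + 139 + 417 + 695 + 2085 = 3360

σ(2085) = 3360


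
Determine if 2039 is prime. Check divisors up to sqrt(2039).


Check divisors up to sqrt(2039) = 45.1553
No divisors found.
2039 is prime.

Yes, 2039 is prime


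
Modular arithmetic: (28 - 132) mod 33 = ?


28 - 132 = -104
-104 mod 33 = 28


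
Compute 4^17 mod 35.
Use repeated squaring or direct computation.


4^1 mod 35 = 4
4^2 mod 35 = 16
4^3 mod 35 = 29
4^4 mod 35 = 11
4^5 mod 35 = 9
4^6 mod 35 = 1
4^7 mod 35 = 4
4^8 mod 35 = 16
4^9 mod 35 = 29
4^10 mod 35 = 11
4^11 mod 35 = 9
4^12 mod 35 = 1
4^13 mod 35 = 4
4^14 mod 35 = 16
4^15 mod 35 = 29
4^16 mod 35 = 11
4^17 mod 35 = 9


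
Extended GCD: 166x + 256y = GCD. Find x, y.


Tabular extended Euclidean (each row: r = 166*s + 256*t):
r=166, s=1, t=0
r=256, s=0, t=1
q=0: r=166, s=1, t=0   [166*(1) + 256*(0) = 166]
q=1: r=90, s=-1, t=1   [166*(-1) + 256*(1) = 90]
q=1: r=76, s=2, t=-1   [166*(2) + 256*(-1) = 76]
q=1: r=14, s=-3, t=2   [166*(-3) + 256*(2) = 14]
q=5: r=6, s=17, t=-11   [166*(17) + 256*(-11) = 6]
q=2: r=2, s=-37, t=24   [166*(-37) + 256*(24) = 2]
q=3: r=0, s=128, t=-83   [166*(128) + 256*(-83) = 0]
GCD = 2; from the row with r=2: x=-37, y=24
Check: 166*(-37) + 256*(24) = -6142 + 6144 = 2

GCD = 2, x = -37, y = 24


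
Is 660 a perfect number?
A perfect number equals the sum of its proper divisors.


Proper divisors of 660: 1, 2, 3, 4, 5, 6, 10, 11, 12, 15, 20, 22, 30, 33, 44, 55, 60, 66, 110, 132, 165, 220, 330
Sum = 1 + 2 + 3 + 4 + 5 + 6 + 10 + 11 + 12 + 15 + 20 + 22 + 30 + 33 + 44 + 55 + 60 + 66 + 110 + 132 + 165 + 220 + 330 = 1356

No, 660 is not perfect (1356 ≠ 660)


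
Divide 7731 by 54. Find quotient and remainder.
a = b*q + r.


7731 = 54 * 143 + 9
Check: 7722 + 9 = 7731

q = 143, r = 9


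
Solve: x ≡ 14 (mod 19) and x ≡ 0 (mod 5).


M = 19*5 = 95
M1 = M/19 = 5, M2 = M/5 = 19
M1^(-1) mod 19 = 4, M2^(-1) mod 5 = 4
x = 14*5*4 + 0*19*4 = 280
280 mod 95 = 90
Check: 90 mod 19 = 14 ✓, 90 mod 5 = 0 ✓

x ≡ 90 (mod 95)


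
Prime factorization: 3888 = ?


3888 / 2 = 1944
1944 / 2 = 972
972 / 2 = 486
486 / 2 = 243
243 / 3 = 81
81 / 3 = 27
27 / 3 = 9
9 / 3 = 3
3 / 3 = 1
3888 = 2^4 × 3^5


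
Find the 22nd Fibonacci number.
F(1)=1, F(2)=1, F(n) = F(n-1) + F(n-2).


Sequence: 1, 1, 2, 3, 5, 8, 13, 21, 34, 55, 89, 144, 233, 377, 610, 987, 1597, 2584, 4181, 6765, 10946, 17711
F(22) = 17711


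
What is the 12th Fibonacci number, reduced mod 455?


F(k) mod 455 for k=1..12:
1, 1, 2, 3, 5, 8, 13, 21, 34, 55, 89, 144
F(12) mod 455 = 144


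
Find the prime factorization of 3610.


3610 / 2 = 1805
1805 / 5 = 361
361 / 19 = 19
19 / 19 = 1
3610 = 2 × 5 × 19^2


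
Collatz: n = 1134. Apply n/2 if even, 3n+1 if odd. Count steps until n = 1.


1134 → 567 → 1702 → 851 → 2554 → 1277 → 3832 → 1916 → 958 → 479 → 1438 → 719 → 2158 → 1079 → 3238 → 1619 → 4858 → 2429 → 7288 → 3644 → 1822 → 911 → 2734 → 1367 → 4102 → 2051 → 6154 → 3077 → 9232 → 4616 → 2308 → 1154 → 577 → 1732 → 866 → 433 → 1300 → 650 → 325 → 976 → 488 → 244 → 122 → 61 → 184 → 92 → 46 → 23 → 70 → 35 → 106 → 53 → 160 → 80 → 40 → 20 → 10 → 5 → 16 → 8 → 4 → 2 → 1
Total steps = 62

62 steps


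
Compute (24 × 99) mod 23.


24 × 99 = 2376
2376 mod 23 = 7


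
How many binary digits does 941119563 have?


941119563 in base 2 = 111000000110000101100001001011
Number of digits = 30

30 digits (base 2)


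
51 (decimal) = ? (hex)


51 (base 10) = 51 (decimal)
51 (decimal) = 33 (base 16)


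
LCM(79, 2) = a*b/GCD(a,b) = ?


GCD(79, 2) = 1
LCM = 79*2/1 = 158/1 = 158

LCM = 158


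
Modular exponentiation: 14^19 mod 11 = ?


14^1 mod 11 = 3
14^2 mod 11 = 9
14^3 mod 11 = 5
14^4 mod 11 = 4
14^5 mod 11 = 1
14^6 mod 11 = 3
14^7 mod 11 = 9
14^8 mod 11 = 5
14^9 mod 11 = 4
14^10 mod 11 = 1
14^11 mod 11 = 3
14^12 mod 11 = 9
14^13 mod 11 = 5
14^14 mod 11 = 4
14^15 mod 11 = 1
14^16 mod 11 = 3
14^17 mod 11 = 9
14^18 mod 11 = 5
14^19 mod 11 = 4


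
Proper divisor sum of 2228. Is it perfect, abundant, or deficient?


Proper divisors: 1, 2, 4, 557, 1114
Sum = 1 + 2 + 4 + 557 + 1114 = 1678
1678 < 2228 → deficient

s(2228) = 1678 (deficient)


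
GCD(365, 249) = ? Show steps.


365 = 1 * 249 + 116
249 = 2 * 116 + 17
116 = 6 * 17 + 14
17 = 1 * 14 + 3
14 = 4 * 3 + 2
3 = 1 * 2 + 1
2 = 2 * 1 + 0
GCD = 1


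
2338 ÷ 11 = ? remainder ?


2338 = 11 * 212 + 6
Check: 2332 + 6 = 2338

q = 212, r = 6


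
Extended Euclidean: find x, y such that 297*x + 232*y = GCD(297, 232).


Tabular extended Euclidean (each row: r = 297*s + 232*t):
r=297, s=1, t=0
r=232, s=0, t=1
q=1: r=65, s=1, t=-1   [297*(1) + 232*(-1) = 65]
q=3: r=37, s=-3, t=4   [297*(-3) + 232*(4) = 37]
q=1: r=28, s=4, t=-5   [297*(4) + 232*(-5) = 28]
q=1: r=9, s=-7, t=9   [297*(-7) + 232*(9) = 9]
q=3: r=1, s=25, t=-32   [297*(25) + 232*(-32) = 1]
q=9: r=0, s=-232, t=297   [297*(-232) + 232*(297) = 0]
GCD = 1; from the row with r=1: x=25, y=-32
Check: 297*(25) + 232*(-32) = 7425 - 7424 = 1

GCD = 1, x = 25, y = -32


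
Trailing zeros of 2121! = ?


floor(2121/5) = 424
floor(2121/25) = 84
floor(2121/125) = 16
floor(2121/625) = 3
Total = 527

527 trailing zeros


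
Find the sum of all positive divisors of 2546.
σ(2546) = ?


Divisors of 2546: 1, 2, 19, 38, 67, 134, 1273, 2546
Sum = 1 + 2 + 19 + 38 + 67 + 134 + 1273 + 2546 = 4080

σ(2546) = 4080


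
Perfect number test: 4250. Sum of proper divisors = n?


Proper divisors of 4250: 1, 2, 5, 10, 17, 25, 34, 50, 85, 125, 170, 250, 425, 850, 2125
Sum = 1 + 2 + 5 + 10 + 17 + 25 + 34 + 50 + 85 + 125 + 170 + 250 + 425 + 850 + 2125 = 4174

No, 4250 is not perfect (4174 ≠ 4250)


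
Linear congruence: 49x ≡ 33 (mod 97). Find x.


GCD(49, 97) = 1, unique solution
a^(-1) mod 97 = 2
x = 2 * 33 mod 97 = 66

x ≡ 66 (mod 97)


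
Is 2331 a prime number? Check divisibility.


2331 / 3 = 777 (exact division)
2331 is NOT prime.

No, 2331 is not prime


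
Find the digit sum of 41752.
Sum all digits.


4 + 1 + 7 + 5 + 2 = 19


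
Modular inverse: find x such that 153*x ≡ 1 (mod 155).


Use the extended Euclidean algorithm on (155, 153); each row r = 155*s + 153*t:
r=155, s=1, t=0
r=153, s=0, t=1
q=1: r=2, s=1, t=-1   [155*(1) + 153*(-1) = 2]
q=76: r=1, s=-76, t=77   [155*(-76) + 153*(77) = 1]
q=2: r=0, s=153, t=-155   [155*(153) + 153*(-155) = 0]
GCD = 1 with t = 77, so 153*(77) ≡ 1 (mod 155)
Inverse = 77 mod 155 = 77
Check: 153 * 77 = 11781 ≡ 1 (mod 155)

153^(-1) ≡ 77 (mod 155)


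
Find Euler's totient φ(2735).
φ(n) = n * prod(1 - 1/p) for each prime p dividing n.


2735 = 5 × 547
Prime factors: 5, 547
φ(2735) = 2735 × (1-1/5) × (1-1/547)
= 2735 × 4/5 × 546/547 = 2184

φ(2735) = 2184


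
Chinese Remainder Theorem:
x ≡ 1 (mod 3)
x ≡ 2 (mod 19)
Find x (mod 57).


M = 3*19 = 57
M1 = M/3 = 19, M2 = M/19 = 3
M1^(-1) mod 3 = 1, M2^(-1) mod 19 = 13
x = 1*19*1 + 2*3*13 = 97
97 mod 57 = 40
Check: 40 mod 3 = 1 ✓, 40 mod 19 = 2 ✓

x ≡ 40 (mod 57)


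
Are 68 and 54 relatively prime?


Euclidean algorithm:
68 = 1 * 54 + 14
54 = 3 * 14 + 12
14 = 1 * 12 + 2
12 = 6 * 2 + 0
GCD(68, 54) = 2

No, not coprime (GCD = 2)


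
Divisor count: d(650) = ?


650 = 2^1 × 5^2 × 13^1
d(650) = (1+1) × (2+1) × (1+1) = 12

12 divisors


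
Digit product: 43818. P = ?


4 × 3 × 8 × 1 × 8 = 768


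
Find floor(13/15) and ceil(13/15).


13/15 = 0.8667
floor = 0
ceil = 1

floor = 0, ceil = 1


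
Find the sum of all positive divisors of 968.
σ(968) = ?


Divisors of 968: 1, 2, 4, 8, 11, 22, 44, 88, 121, 242, 484, 968
Sum = 1 + 2 + 4 + 8 + 11 + 22 + 44 + 88 + 121 + 242 + 484 + 968 = 1995

σ(968) = 1995


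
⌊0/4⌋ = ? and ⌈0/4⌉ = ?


0/4 = 0
floor = 0
ceil = 0

floor = 0, ceil = 0


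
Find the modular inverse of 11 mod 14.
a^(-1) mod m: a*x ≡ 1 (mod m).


Use the extended Euclidean algorithm on (14, 11); each row r = 14*s + 11*t:
r=14, s=1, t=0
r=11, s=0, t=1
q=1: r=3, s=1, t=-1   [14*(1) + 11*(-1) = 3]
q=3: r=2, s=-3, t=4   [14*(-3) + 11*(4) = 2]
q=1: r=1, s=4, t=-5   [14*(4) + 11*(-5) = 1]
q=2: r=0, s=-11, t=14   [14*(-11) + 11*(14) = 0]
GCD = 1 with t = -5, so 11*(-5) ≡ 1 (mod 14)
Inverse = -5 mod 14 = 9
Check: 11 * 9 = 99 ≡ 1 (mod 14)

11^(-1) ≡ 9 (mod 14)


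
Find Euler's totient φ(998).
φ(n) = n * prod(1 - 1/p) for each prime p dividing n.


998 = 2 × 499
Prime factors: 2, 499
φ(998) = 998 × (1-1/2) × (1-1/499)
= 998 × 1/2 × 498/499 = 498

φ(998) = 498


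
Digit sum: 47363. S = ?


4 + 7 + 3 + 6 + 3 = 23


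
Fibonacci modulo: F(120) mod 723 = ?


F(k) mod 723 for k=1..120:
1, 1, 2, 3, 5, 8, 13, 21, 34, 55, 89, 144, 233, 377, 610, 264, 151, 415, 566, 258, 101, 359, 460, 96, 556, 652, 485, 414, 176, 590, 43, 633, 676, 586, 539, 402, 218, 620, 115, 12, 127, 139, 266, 405, 671, 353, 301, 654, 232, 163, 395, 558, 230, 65, 295, 360, 655, 292, 224, 516, 17, 533, 550, 360, 187, 547, 11, 558, 569, 404, 250, 654, 181, 112, 293, 405, 698, 380, 355, 12, 367, 379, 23, 402, 425, 104, 529, 633, 439, 349, 65, 414, 479, 170, 649, 96, 22, 118, 140, 258, 398, 656, 331, 264, 595, 136, 8, 144, 152, 296, 448, 21, 469, 490, 236, 3, 239, 242, 481, 0
F(120) mod 723 = 0


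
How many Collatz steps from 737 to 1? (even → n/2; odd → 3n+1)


737 → 2212 → 1106 → 553 → 1660 → 830 → 415 → 1246 → 623 → 1870 → 935 → 2806 → 1403 → 4210 → 2105 → 6316 → 3158 → 1579 → 4738 → 2369 → 7108 → 3554 → 1777 → 5332 → 2666 → 1333 → 4000 → 2000 → 1000 → 500 → 250 → 125 → 376 → 188 → 94 → 47 → 142 → 71 → 214 → 107 → 322 → 161 → 484 → 242 → 121 → 364 → 182 → 91 → 274 → 137 → 412 → 206 → 103 → 310 → 155 → 466 → 233 → 700 → 350 → 175 → 526 → 263 → 790 → 395 → 1186 → 593 → 1780 → 890 → 445 → 1336 → 668 → 334 → 167 → 502 → 251 → 754 → 377 → 1132 → 566 → 283 → 850 → 425 → 1276 → 638 → 319 → 958 → 479 → 1438 → 719 → 2158 → 1079 → 3238 → 1619 → 4858 → 2429 → 7288 → 3644 → 1822 → 911 → 2734 → 1367 → 4102 → 2051 → 6154 → 3077 → 9232 → 4616 → 2308 → 1154 → 577 → 1732 → 866 → 433 → 1300 → 650 → 325 → 976 → 488 → 244 → 122 → 61 → 184 → 92 → 46 → 23 → 70 → 35 → 106 → 53 → 160 → 80 → 40 → 20 → 10 → 5 → 16 → 8 → 4 → 2 → 1
Total steps = 139

139 steps


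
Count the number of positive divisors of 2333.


2333 = 2333^1
d(2333) = (1+1) = 2

2 divisors


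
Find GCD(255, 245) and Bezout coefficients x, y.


Tabular extended Euclidean (each row: r = 255*s + 245*t):
r=255, s=1, t=0
r=245, s=0, t=1
q=1: r=10, s=1, t=-1   [255*(1) + 245*(-1) = 10]
q=24: r=5, s=-24, t=25   [255*(-24) + 245*(25) = 5]
q=2: r=0, s=49, t=-51   [255*(49) + 245*(-51) = 0]
GCD = 5; from the row with r=5: x=-24, y=25
Check: 255*(-24) + 245*(25) = -6120 + 6125 = 5

GCD = 5, x = -24, y = 25


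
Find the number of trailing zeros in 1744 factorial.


floor(1744/5) = 348
floor(1744/25) = 69
floor(1744/125) = 13
floor(1744/625) = 2
Total = 432

432 trailing zeros


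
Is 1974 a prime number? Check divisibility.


1974 / 2 = 987 (exact division)
1974 is NOT prime.

No, 1974 is not prime


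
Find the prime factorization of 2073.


2073 / 3 = 691
691 / 691 = 1
2073 = 3 × 691


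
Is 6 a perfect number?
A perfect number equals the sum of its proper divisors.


Proper divisors of 6: 1, 2, 3
Sum = 1 + 2 + 3 = 6

Yes, 6 is perfect (6 = 6)


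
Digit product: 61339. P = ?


6 × 1 × 3 × 3 × 9 = 486


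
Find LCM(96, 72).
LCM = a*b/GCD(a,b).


GCD(96, 72) = 24
LCM = 96*72/24 = 6912/24 = 288

LCM = 288


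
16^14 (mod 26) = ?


16^1 mod 26 = 16
16^2 mod 26 = 22
16^3 mod 26 = 14
16^4 mod 26 = 16
16^5 mod 26 = 22
16^6 mod 26 = 14
16^7 mod 26 = 16
16^8 mod 26 = 22
16^9 mod 26 = 14
16^10 mod 26 = 16
16^11 mod 26 = 22
16^12 mod 26 = 14
16^13 mod 26 = 16
16^14 mod 26 = 22


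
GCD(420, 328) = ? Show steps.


420 = 1 * 328 + 92
328 = 3 * 92 + 52
92 = 1 * 52 + 40
52 = 1 * 40 + 12
40 = 3 * 12 + 4
12 = 3 * 4 + 0
GCD = 4


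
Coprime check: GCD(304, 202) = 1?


Euclidean algorithm:
304 = 1 * 202 + 102
202 = 1 * 102 + 100
102 = 1 * 100 + 2
100 = 50 * 2 + 0
GCD(304, 202) = 2

No, not coprime (GCD = 2)


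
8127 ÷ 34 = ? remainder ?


8127 = 34 * 239 + 1
Check: 8126 + 1 = 8127

q = 239, r = 1


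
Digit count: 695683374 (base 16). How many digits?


695683374 in base 16 = 2977492E
Number of digits = 8

8 digits (base 16)


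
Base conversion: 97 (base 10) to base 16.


97 (base 10) = 97 (decimal)
97 (decimal) = 61 (base 16)


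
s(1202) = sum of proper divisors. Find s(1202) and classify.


Proper divisors: 1, 2, 601
Sum = 1 + 2 + 601 = 604
604 < 1202 → deficient

s(1202) = 604 (deficient)


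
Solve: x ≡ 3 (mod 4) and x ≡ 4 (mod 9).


M = 4*9 = 36
M1 = M/4 = 9, M2 = M/9 = 4
M1^(-1) mod 4 = 1, M2^(-1) mod 9 = 7
x = 3*9*1 + 4*4*7 = 139
139 mod 36 = 31
Check: 31 mod 4 = 3 ✓, 31 mod 9 = 4 ✓

x ≡ 31 (mod 36)


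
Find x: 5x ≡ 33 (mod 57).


GCD(5, 57) = 1, unique solution
a^(-1) mod 57 = 23
x = 23 * 33 mod 57 = 18

x ≡ 18 (mod 57)


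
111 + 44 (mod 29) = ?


111 + 44 = 155
155 mod 29 = 10


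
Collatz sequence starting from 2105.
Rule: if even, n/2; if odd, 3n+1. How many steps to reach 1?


2105 → 6316 → 3158 → 1579 → 4738 → 2369 → 7108 → 3554 → 1777 → 5332 → 2666 → 1333 → 4000 → 2000 → 1000 → 500 → 250 → 125 → 376 → 188 → 94 → 47 → 142 → 71 → 214 → 107 → 322 → 161 → 484 → 242 → 121 → 364 → 182 → 91 → 274 → 137 → 412 → 206 → 103 → 310 → 155 → 466 → 233 → 700 → 350 → 175 → 526 → 263 → 790 → 395 → 1186 → 593 → 1780 → 890 → 445 → 1336 → 668 → 334 → 167 → 502 → 251 → 754 → 377 → 1132 → 566 → 283 → 850 → 425 → 1276 → 638 → 319 → 958 → 479 → 1438 → 719 → 2158 → 1079 → 3238 → 1619 → 4858 → 2429 → 7288 → 3644 → 1822 → 911 → 2734 → 1367 → 4102 → 2051 → 6154 → 3077 → 9232 → 4616 → 2308 → 1154 → 577 → 1732 → 866 → 433 → 1300 → 650 → 325 → 976 → 488 → 244 → 122 → 61 → 184 → 92 → 46 → 23 → 70 → 35 → 106 → 53 → 160 → 80 → 40 → 20 → 10 → 5 → 16 → 8 → 4 → 2 → 1
Total steps = 125

125 steps


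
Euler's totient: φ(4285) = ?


4285 = 5 × 857
Prime factors: 5, 857
φ(4285) = 4285 × (1-1/5) × (1-1/857)
= 4285 × 4/5 × 856/857 = 3424

φ(4285) = 3424


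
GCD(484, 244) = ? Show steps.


484 = 1 * 244 + 240
244 = 1 * 240 + 4
240 = 60 * 4 + 0
GCD = 4


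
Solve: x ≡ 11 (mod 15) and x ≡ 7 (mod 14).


M = 15*14 = 210
M1 = M/15 = 14, M2 = M/14 = 15
M1^(-1) mod 15 = 14, M2^(-1) mod 14 = 1
x = 11*14*14 + 7*15*1 = 2261
2261 mod 210 = 161
Check: 161 mod 15 = 11 ✓, 161 mod 14 = 7 ✓

x ≡ 161 (mod 210)


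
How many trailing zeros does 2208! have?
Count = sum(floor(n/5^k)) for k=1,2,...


floor(2208/5) = 441
floor(2208/25) = 88
floor(2208/125) = 17
floor(2208/625) = 3
Total = 549

549 trailing zeros


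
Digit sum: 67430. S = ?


6 + 7 + 4 + 3 + 0 = 20


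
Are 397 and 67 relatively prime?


Euclidean algorithm:
397 = 5 * 67 + 62
67 = 1 * 62 + 5
62 = 12 * 5 + 2
5 = 2 * 2 + 1
2 = 2 * 1 + 0
GCD(397, 67) = 1

Yes, coprime (GCD = 1)


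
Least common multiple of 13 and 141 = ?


GCD(13, 141) = 1
LCM = 13*141/1 = 1833/1 = 1833

LCM = 1833


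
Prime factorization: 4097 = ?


4097 / 17 = 241
241 / 241 = 1
4097 = 17 × 241


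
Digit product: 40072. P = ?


4 × 0 × 0 × 7 × 2 = 0


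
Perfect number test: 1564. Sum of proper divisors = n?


Proper divisors of 1564: 1, 2, 4, 17, 23, 34, 46, 68, 92, 391, 782
Sum = 1 + 2 + 4 + 17 + 23 + 34 + 46 + 68 + 92 + 391 + 782 = 1460

No, 1564 is not perfect (1460 ≠ 1564)


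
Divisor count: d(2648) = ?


2648 = 2^3 × 331^1
d(2648) = (3+1) × (1+1) = 8

8 divisors


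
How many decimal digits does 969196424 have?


969196424 has 9 digits in base 10
floor(log10(969196424)) + 1 = floor(8.9864) + 1 = 9

9 digits (base 10)


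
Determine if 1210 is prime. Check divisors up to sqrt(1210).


1210 / 2 = 605 (exact division)
1210 is NOT prime.

No, 1210 is not prime


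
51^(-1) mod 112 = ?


Use the extended Euclidean algorithm on (112, 51); each row r = 112*s + 51*t:
r=112, s=1, t=0
r=51, s=0, t=1
q=2: r=10, s=1, t=-2   [112*(1) + 51*(-2) = 10]
q=5: r=1, s=-5, t=11   [112*(-5) + 51*(11) = 1]
q=10: r=0, s=51, t=-112   [112*(51) + 51*(-112) = 0]
GCD = 1 with t = 11, so 51*(11) ≡ 1 (mod 112)
Inverse = 11 mod 112 = 11
Check: 51 * 11 = 561 ≡ 1 (mod 112)

51^(-1) ≡ 11 (mod 112)


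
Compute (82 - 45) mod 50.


82 - 45 = 37
37 mod 50 = 37


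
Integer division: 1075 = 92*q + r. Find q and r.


1075 = 92 * 11 + 63
Check: 1012 + 63 = 1075

q = 11, r = 63


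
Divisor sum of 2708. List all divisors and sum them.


Divisors of 2708: 1, 2, 4, 677, 1354, 2708
Sum = 1 + 2 + 4 + 677 + 1354 + 2708 = 4746

σ(2708) = 4746


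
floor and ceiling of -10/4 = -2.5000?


-10/4 = -2.5000
floor = -3
ceil = -2

floor = -3, ceil = -2


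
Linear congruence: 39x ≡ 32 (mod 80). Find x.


GCD(39, 80) = 1, unique solution
a^(-1) mod 80 = 39
x = 39 * 32 mod 80 = 48

x ≡ 48 (mod 80)


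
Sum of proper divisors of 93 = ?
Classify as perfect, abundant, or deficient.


Proper divisors: 1, 3, 31
Sum = 1 + 3 + 31 = 35
35 < 93 → deficient

s(93) = 35 (deficient)


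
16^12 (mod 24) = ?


16^1 mod 24 = 16
16^2 mod 24 = 16
16^3 mod 24 = 16
16^4 mod 24 = 16
16^5 mod 24 = 16
16^6 mod 24 = 16
16^7 mod 24 = 16
16^8 mod 24 = 16
16^9 mod 24 = 16
16^10 mod 24 = 16
16^11 mod 24 = 16
16^12 mod 24 = 16


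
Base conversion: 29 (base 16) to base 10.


29 (base 16) = 41 (decimal)
41 (decimal) = 41 (base 10)


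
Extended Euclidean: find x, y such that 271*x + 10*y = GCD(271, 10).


Tabular extended Euclidean (each row: r = 271*s + 10*t):
r=271, s=1, t=0
r=10, s=0, t=1
q=27: r=1, s=1, t=-27   [271*(1) + 10*(-27) = 1]
q=10: r=0, s=-10, t=271   [271*(-10) + 10*(271) = 0]
GCD = 1; from the row with r=1: x=1, y=-27
Check: 271*(1) + 10*(-27) = 271 - 270 = 1

GCD = 1, x = 1, y = -27


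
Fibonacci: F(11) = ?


Sequence: 1, 1, 2, 3, 5, 8, 13, 21, 34, 55, 89
F(11) = 89


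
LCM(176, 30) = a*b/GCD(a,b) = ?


GCD(176, 30) = 2
LCM = 176*30/2 = 5280/2 = 2640

LCM = 2640


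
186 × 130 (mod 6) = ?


186 × 130 = 24180
24180 mod 6 = 0


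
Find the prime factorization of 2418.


2418 / 2 = 1209
1209 / 3 = 403
403 / 13 = 31
31 / 31 = 1
2418 = 2 × 3 × 13 × 31


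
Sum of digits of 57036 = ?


5 + 7 + 0 + 3 + 6 = 21


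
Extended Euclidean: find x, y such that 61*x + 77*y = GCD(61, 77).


Tabular extended Euclidean (each row: r = 61*s + 77*t):
r=61, s=1, t=0
r=77, s=0, t=1
q=0: r=61, s=1, t=0   [61*(1) + 77*(0) = 61]
q=1: r=16, s=-1, t=1   [61*(-1) + 77*(1) = 16]
q=3: r=13, s=4, t=-3   [61*(4) + 77*(-3) = 13]
q=1: r=3, s=-5, t=4   [61*(-5) + 77*(4) = 3]
q=4: r=1, s=24, t=-19   [61*(24) + 77*(-19) = 1]
q=3: r=0, s=-77, t=61   [61*(-77) + 77*(61) = 0]
GCD = 1; from the row with r=1: x=24, y=-19
Check: 61*(24) + 77*(-19) = 1464 - 1463 = 1

GCD = 1, x = 24, y = -19


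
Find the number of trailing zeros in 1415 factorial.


floor(1415/5) = 283
floor(1415/25) = 56
floor(1415/125) = 11
floor(1415/625) = 2
Total = 352

352 trailing zeros


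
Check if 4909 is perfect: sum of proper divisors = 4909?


Proper divisors of 4909: 1
Sum = 1 = 1

No, 4909 is not perfect (1 ≠ 4909)


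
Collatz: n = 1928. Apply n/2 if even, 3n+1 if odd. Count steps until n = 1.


1928 → 964 → 482 → 241 → 724 → 362 → 181 → 544 → 272 → 136 → 68 → 34 → 17 → 52 → 26 → 13 → 40 → 20 → 10 → 5 → 16 → 8 → 4 → 2 → 1
Total steps = 24

24 steps


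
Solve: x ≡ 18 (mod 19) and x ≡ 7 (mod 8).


M = 19*8 = 152
M1 = M/19 = 8, M2 = M/8 = 19
M1^(-1) mod 19 = 12, M2^(-1) mod 8 = 3
x = 18*8*12 + 7*19*3 = 2127
2127 mod 152 = 151
Check: 151 mod 19 = 18 ✓, 151 mod 8 = 7 ✓

x ≡ 151 (mod 152)


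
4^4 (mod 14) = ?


4^1 mod 14 = 4
4^2 mod 14 = 2
4^3 mod 14 = 8
4^4 mod 14 = 4


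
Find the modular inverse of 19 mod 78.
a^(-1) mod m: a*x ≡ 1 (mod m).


Use the extended Euclidean algorithm on (78, 19); each row r = 78*s + 19*t:
r=78, s=1, t=0
r=19, s=0, t=1
q=4: r=2, s=1, t=-4   [78*(1) + 19*(-4) = 2]
q=9: r=1, s=-9, t=37   [78*(-9) + 19*(37) = 1]
q=2: r=0, s=19, t=-78   [78*(19) + 19*(-78) = 0]
GCD = 1 with t = 37, so 19*(37) ≡ 1 (mod 78)
Inverse = 37 mod 78 = 37
Check: 19 * 37 = 703 ≡ 1 (mod 78)

19^(-1) ≡ 37 (mod 78)


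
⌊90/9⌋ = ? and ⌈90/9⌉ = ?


90/9 = 10.0000
floor = 10
ceil = 10

floor = 10, ceil = 10


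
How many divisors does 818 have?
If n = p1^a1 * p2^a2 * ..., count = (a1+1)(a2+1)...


818 = 2^1 × 409^1
d(818) = (1+1) × (1+1) = 4

4 divisors


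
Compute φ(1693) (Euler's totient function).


1693 = 1693
Prime factors: 1693
φ(1693) = 1693 × (1-1/1693)
= 1693 × 1692/1693 = 1692

φ(1693) = 1692


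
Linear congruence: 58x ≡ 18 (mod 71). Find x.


GCD(58, 71) = 1, unique solution
a^(-1) mod 71 = 60
x = 60 * 18 mod 71 = 15

x ≡ 15 (mod 71)


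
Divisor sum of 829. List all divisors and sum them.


Divisors of 829: 1, 829
Sum = 1 + 829 = 830

σ(829) = 830


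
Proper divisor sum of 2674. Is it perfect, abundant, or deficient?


Proper divisors: 1, 2, 7, 14, 191, 382, 1337
Sum = 1 + 2 + 7 + 14 + 191 + 382 + 1337 = 1934
1934 < 2674 → deficient

s(2674) = 1934 (deficient)


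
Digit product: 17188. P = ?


1 × 7 × 1 × 8 × 8 = 448


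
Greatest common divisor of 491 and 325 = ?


491 = 1 * 325 + 166
325 = 1 * 166 + 159
166 = 1 * 159 + 7
159 = 22 * 7 + 5
7 = 1 * 5 + 2
5 = 2 * 2 + 1
2 = 2 * 1 + 0
GCD = 1


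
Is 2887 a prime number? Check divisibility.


Check divisors up to sqrt(2887) = 53.7308
No divisors found.
2887 is prime.

Yes, 2887 is prime


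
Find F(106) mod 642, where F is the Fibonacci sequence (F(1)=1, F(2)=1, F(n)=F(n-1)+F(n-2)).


F(k) mod 642 for k=1..106:
1, 1, 2, 3, 5, 8, 13, 21, 34, 55, 89, 144, 233, 377, 610, 345, 313, 16, 329, 345, 32, 377, 409, 144, 553, 55, 608, 21, 629, 8, 637, 3, 640, 1, 641, 0, 641, 641, 640, 639, 637, 634, 629, 621, 608, 587, 553, 498, 409, 265, 32, 297, 329, 626, 313, 297, 610, 265, 233, 498, 89, 587, 34, 621, 13, 634, 5, 639, 2, 641, 1, 0, 1, 1, 2, 3, 5, 8, 13, 21, 34, 55, 89, 144, 233, 377, 610, 345, 313, 16, 329, 345, 32, 377, 409, 144, 553, 55, 608, 21, 629, 8, 637, 3, 640, 1
F(106) mod 642 = 1


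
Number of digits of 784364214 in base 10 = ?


784364214 has 9 digits in base 10
floor(log10(784364214)) + 1 = floor(8.8945) + 1 = 9

9 digits (base 10)


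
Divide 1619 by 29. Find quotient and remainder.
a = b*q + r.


1619 = 29 * 55 + 24
Check: 1595 + 24 = 1619

q = 55, r = 24


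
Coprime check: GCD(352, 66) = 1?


Euclidean algorithm:
352 = 5 * 66 + 22
66 = 3 * 22 + 0
GCD(352, 66) = 22

No, not coprime (GCD = 22)


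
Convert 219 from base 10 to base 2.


219 (base 10) = 219 (decimal)
219 (decimal) = 11011011 (base 2)


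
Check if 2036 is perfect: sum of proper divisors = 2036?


Proper divisors of 2036: 1, 2, 4, 509, 1018
Sum = 1 + 2 + 4 + 509 + 1018 = 1534

No, 2036 is not perfect (1534 ≠ 2036)


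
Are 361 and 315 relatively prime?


Euclidean algorithm:
361 = 1 * 315 + 46
315 = 6 * 46 + 39
46 = 1 * 39 + 7
39 = 5 * 7 + 4
7 = 1 * 4 + 3
4 = 1 * 3 + 1
3 = 3 * 1 + 0
GCD(361, 315) = 1

Yes, coprime (GCD = 1)


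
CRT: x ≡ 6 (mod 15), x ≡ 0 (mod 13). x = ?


M = 15*13 = 195
M1 = M/15 = 13, M2 = M/13 = 15
M1^(-1) mod 15 = 7, M2^(-1) mod 13 = 7
x = 6*13*7 + 0*15*7 = 546
546 mod 195 = 156
Check: 156 mod 15 = 6 ✓, 156 mod 13 = 0 ✓

x ≡ 156 (mod 195)


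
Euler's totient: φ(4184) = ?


4184 = 2^3 × 523
Prime factors: 2, 523
φ(4184) = 4184 × (1-1/2) × (1-1/523)
= 4184 × 1/2 × 522/523 = 2088

φ(4184) = 2088


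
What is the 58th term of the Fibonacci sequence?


Sequence: 1, 1, 2, 3, 5, 8, 13, 21, 34, 55, 89, 144, 233, 377, 610, 987, 1597, 2584, 4181, 6765, 10946, 17711, 28657, 46368, 75025, 121393, 196418, 317811, 514229, 832040, 1346269, 2178309, 3524578, 5702887, 9227465, 14930352, 24157817, 39088169, 63245986, 102334155, 165580141, 267914296, 433494437, 701408733, 1134903170, 1836311903, 2971215073, 4807526976, 7778742049, 12586269025, 20365011074, 32951280099, 53316291173, 86267571272, 139583862445, 225851433717, 365435296162, 591286729879
F(58) = 591286729879


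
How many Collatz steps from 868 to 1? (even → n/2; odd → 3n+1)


868 → 434 → 217 → 652 → 326 → 163 → 490 → 245 → 736 → 368 → 184 → 92 → 46 → 23 → 70 → 35 → 106 → 53 → 160 → 80 → 40 → 20 → 10 → 5 → 16 → 8 → 4 → 2 → 1
Total steps = 28

28 steps


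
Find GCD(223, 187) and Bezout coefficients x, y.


Tabular extended Euclidean (each row: r = 223*s + 187*t):
r=223, s=1, t=0
r=187, s=0, t=1
q=1: r=36, s=1, t=-1   [223*(1) + 187*(-1) = 36]
q=5: r=7, s=-5, t=6   [223*(-5) + 187*(6) = 7]
q=5: r=1, s=26, t=-31   [223*(26) + 187*(-31) = 1]
q=7: r=0, s=-187, t=223   [223*(-187) + 187*(223) = 0]
GCD = 1; from the row with r=1: x=26, y=-31
Check: 223*(26) + 187*(-31) = 5798 - 5797 = 1

GCD = 1, x = 26, y = -31
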